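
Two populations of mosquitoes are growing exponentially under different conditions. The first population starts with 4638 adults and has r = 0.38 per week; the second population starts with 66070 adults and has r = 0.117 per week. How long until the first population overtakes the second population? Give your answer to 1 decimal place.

10.1 weeks

Set 4638·e^(0.38t) = 66070·e^(0.117t).
e^((0.38 − 0.117)t) = 66070/4638 → e^(0.263·t) = 14.245.
0.263·t = ln(14.245) = 2.6564, so t = 2.6564/0.263 = 10.101.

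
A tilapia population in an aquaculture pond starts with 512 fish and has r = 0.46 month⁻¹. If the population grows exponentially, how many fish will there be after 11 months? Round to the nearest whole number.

N(t) = N₀·e^(rt) = 512 × e^(0.46×11) = 512 × e^5.06.
e^5.06 ≈ 157.59, so N ≈ 512 × 157.59 = 80686.3.

80686 fish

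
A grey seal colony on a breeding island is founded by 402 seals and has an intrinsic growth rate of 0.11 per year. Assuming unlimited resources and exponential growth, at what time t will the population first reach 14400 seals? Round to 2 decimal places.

Set N₀·e^(rt) = 14400: e^(0.11·t) = 14400/402 = 35.821.
0.11·t = ln(35.821) = 3.5785, so t = 3.5785/0.11 = 32.532.

32.53 years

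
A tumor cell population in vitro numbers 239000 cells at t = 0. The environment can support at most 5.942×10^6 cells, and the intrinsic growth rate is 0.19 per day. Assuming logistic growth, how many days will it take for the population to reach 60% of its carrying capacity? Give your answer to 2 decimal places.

A = (K − N₀)/N₀ = (5.942×10^6 − 239000)/239000 = 23.862.
Solve 5.942×10^6/(1 + 23.862·e^(−0.19t)) = 3.5652×10^6: 1 + 23.862·e^(−0.19t) = 1.6667, so e^(−0.19t) = 0.0279385.
−0.19·t = ln(0.0279385) = -3.5777, so t = 3.5777/0.19 = 18.83.

18.83 days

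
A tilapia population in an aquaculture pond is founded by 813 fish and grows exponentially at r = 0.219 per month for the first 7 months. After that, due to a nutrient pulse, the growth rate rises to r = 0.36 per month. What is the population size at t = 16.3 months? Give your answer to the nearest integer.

Phase 1: N(7) = 813·e^(0.219×7) = 813·e^1.533 = 3765.86.
Phase 2 runs for 16.3 − 7 = 9.3 months at r = 0.36.
N(16.3) = 3765.86·e^(0.36×9.3) = 3765.86·e^3.348 = 107123.

107123 fish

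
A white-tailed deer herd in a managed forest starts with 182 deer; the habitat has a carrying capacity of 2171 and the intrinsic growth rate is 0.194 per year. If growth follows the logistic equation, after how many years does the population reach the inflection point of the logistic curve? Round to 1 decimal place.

Logistic growth is fastest at N = K/2 = 1085.5.
A = (K − N₀)/N₀ = 10.929. Set K/(1 + A·e^(−rt)) = K/2 → A·e^(−rt) = 1.
e^(−0.194t) = 1/10.929 = 0.0915033, so t = ln(10.929)/0.194 = 2.3914/0.194 = 12.327.

12.3 years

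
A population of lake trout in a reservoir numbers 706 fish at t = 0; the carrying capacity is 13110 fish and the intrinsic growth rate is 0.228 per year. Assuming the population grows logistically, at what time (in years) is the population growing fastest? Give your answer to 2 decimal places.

12.57 years

Logistic growth is fastest at N = K/2 = 6555.
A = (K − N₀)/N₀ = 17.569. Set K/(1 + A·e^(−rt)) = K/2 → A·e^(−rt) = 1.
e^(−0.228t) = 1/17.569 = 0.0569171, so t = ln(17.569)/0.228 = 2.8662/0.228 = 12.571.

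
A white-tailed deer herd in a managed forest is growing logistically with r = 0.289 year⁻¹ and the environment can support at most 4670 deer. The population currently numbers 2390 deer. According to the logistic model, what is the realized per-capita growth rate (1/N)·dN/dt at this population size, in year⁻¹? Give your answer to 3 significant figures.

(1/N)·dN/dt = r(1 − N/K) = 0.289 × (1 − 2390/4670).
= 0.289 × 0.48822 = 0.1411.

0.141 per year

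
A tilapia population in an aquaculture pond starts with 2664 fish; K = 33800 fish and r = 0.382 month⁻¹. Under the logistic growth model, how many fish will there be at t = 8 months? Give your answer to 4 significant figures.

21800 fish

A = (K − N₀)/N₀ = (33800 − 2664)/2664 = 11.688.
N(t) = K/(1 + A·e^(−rt)) = 33800/(1 + 11.688×e^(−0.382×8)).
e^(−3.056) = 0.047076; denominator = 1 + 11.688×0.047076 = 1.5502.
N = 33800/1.5502 = 21803.6.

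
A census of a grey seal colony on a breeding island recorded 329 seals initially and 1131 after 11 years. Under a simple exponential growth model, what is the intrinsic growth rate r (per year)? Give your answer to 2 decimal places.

0.11 per year

From N(t) = N₀·e^(rt): e^(r·11) = 1131/329 = 3.4377.
r·11 = ln(3.4377) = 1.2348, so r = 1.2348/11 = 0.11225.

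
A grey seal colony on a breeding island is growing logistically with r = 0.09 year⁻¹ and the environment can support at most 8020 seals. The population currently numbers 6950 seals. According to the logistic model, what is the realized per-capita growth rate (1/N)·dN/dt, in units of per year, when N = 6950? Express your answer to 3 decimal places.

(1/N)·dN/dt = r(1 − N/K) = 0.09 × (1 − 6950/8020).
= 0.09 × 0.13342 = 0.012007.

0.012 per year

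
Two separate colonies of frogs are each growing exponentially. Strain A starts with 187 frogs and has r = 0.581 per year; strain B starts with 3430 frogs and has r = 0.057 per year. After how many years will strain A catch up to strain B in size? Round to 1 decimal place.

Set 187·e^(0.581t) = 3430·e^(0.057t).
e^((0.581 − 0.057)t) = 3430/187 → e^(0.524·t) = 18.342.
0.524·t = ln(18.342) = 2.9092, so t = 2.9092/0.524 = 5.5519.

5.6 years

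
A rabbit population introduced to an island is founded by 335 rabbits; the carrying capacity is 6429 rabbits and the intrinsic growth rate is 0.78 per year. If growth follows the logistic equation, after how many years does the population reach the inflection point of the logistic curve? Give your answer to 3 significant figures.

3.72 years

Logistic growth is fastest at N = K/2 = 3214.5.
A = (K − N₀)/N₀ = 18.191. Set K/(1 + A·e^(−rt)) = K/2 → A·e^(−rt) = 1.
e^(−0.78t) = 1/18.191 = 0.0549721, so t = ln(18.191)/0.78 = 2.9009/0.78 = 3.7191.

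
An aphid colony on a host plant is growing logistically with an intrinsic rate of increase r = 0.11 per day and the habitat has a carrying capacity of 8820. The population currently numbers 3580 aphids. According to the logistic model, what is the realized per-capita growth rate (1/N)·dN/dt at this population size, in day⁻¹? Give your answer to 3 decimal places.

(1/N)·dN/dt = r(1 − N/K) = 0.11 × (1 − 3580/8820).
= 0.11 × 0.5941 = 0.065351.

0.065 per day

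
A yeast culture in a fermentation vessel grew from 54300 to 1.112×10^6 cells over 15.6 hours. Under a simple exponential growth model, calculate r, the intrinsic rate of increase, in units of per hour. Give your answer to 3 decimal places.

0.194 per hour

From N(t) = N₀·e^(rt): e^(r·15.6) = 1.112×10^6/54300 = 20.479.
r·15.6 = ln(20.479) = 3.0194, so r = 3.0194/15.6 = 0.19355.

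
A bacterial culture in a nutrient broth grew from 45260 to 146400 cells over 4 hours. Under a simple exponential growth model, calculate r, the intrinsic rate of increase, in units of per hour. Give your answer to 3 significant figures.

From N(t) = N₀·e^(rt): e^(r·4) = 146400/45260 = 3.2346.
r·4 = ln(3.2346) = 1.1739, so r = 1.1739/4 = 0.29348.

0.293 per hour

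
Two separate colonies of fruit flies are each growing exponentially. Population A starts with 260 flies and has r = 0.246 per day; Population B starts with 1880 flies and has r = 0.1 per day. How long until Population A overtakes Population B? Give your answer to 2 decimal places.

13.55 days

Set 260·e^(0.246t) = 1880·e^(0.1t).
e^((0.246 − 0.1)t) = 1880/260 → e^(0.146·t) = 7.2308.
0.146·t = ln(7.2308) = 1.9783, so t = 1.9783/0.146 = 13.55.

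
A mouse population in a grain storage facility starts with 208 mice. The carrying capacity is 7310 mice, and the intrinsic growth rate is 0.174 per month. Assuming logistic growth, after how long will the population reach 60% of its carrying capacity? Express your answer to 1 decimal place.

22.6 months

A = (K − N₀)/N₀ = (7310 − 208)/208 = 34.144.
Solve 7310/(1 + 34.144·e^(−0.174t)) = 4386: 1 + 34.144·e^(−0.174t) = 1.6667, so e^(−0.174t) = 0.019525.
−0.174·t = ln(0.019525) = -3.9361, so t = 3.9361/0.174 = 22.621.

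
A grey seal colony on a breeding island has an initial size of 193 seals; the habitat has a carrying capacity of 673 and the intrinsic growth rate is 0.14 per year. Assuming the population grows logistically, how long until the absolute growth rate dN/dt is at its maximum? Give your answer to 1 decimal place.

Logistic growth is fastest at N = K/2 = 336.5.
A = (K − N₀)/N₀ = 2.487. Set K/(1 + A·e^(−rt)) = K/2 → A·e^(−rt) = 1.
e^(−0.14t) = 1/2.487 = 0.402083, so t = ln(2.487)/0.14 = 0.9111/0.14 = 6.5078.

6.5 years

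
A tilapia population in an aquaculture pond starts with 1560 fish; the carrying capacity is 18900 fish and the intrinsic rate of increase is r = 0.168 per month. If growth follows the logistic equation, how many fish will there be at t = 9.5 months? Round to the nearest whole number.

5810 fish

A = (K − N₀)/N₀ = (18900 − 1560)/1560 = 11.115.
N(t) = K/(1 + A·e^(−rt)) = 18900/(1 + 11.115×e^(−0.168×9.5)).
e^(−1.596) = 0.20271; denominator = 1 + 11.115×0.20271 = 3.2532.
N = 18900/3.2532 = 5809.75.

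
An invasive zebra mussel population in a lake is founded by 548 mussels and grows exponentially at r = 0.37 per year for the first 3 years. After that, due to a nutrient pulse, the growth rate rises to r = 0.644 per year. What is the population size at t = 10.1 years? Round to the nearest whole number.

160922 mussels

Phase 1: N(3) = 548·e^(0.37×3) = 548·e^1.11 = 1662.83.
Phase 2 runs for 10.1 − 3 = 7.1 years at r = 0.644.
N(10.1) = 1662.83·e^(0.644×7.1) = 1662.83·e^4.572 = 160922.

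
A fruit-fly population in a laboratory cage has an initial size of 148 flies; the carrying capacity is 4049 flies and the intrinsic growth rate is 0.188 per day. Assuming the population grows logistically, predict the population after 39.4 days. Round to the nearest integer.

3985 flies

A = (K − N₀)/N₀ = (4049 − 148)/148 = 26.358.
N(t) = K/(1 + A·e^(−rt)) = 4049/(1 + 26.358×e^(−0.188×39.4)).
e^(−7.407) = 0.00060687; denominator = 1 + 26.358×0.00060687 = 1.016.
N = 4049/1.016 = 3985.25.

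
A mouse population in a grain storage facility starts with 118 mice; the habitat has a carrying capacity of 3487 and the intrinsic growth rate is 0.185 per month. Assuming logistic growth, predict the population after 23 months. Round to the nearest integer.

A = (K − N₀)/N₀ = (3487 − 118)/118 = 28.551.
N(t) = K/(1 + A·e^(−rt)) = 3487/(1 + 28.551×e^(−0.185×23)).
e^(−4.255) = 0.014193; denominator = 1 + 28.551×0.014193 = 1.4052.
N = 3487/1.4052 = 2481.45.

2481 mice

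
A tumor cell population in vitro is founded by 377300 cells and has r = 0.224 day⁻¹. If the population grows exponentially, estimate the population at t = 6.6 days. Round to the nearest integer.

1654809 cells

N(t) = N₀·e^(rt) = 377300 × e^(0.224×6.6) = 377300 × e^1.478.
e^1.478 ≈ 4.3859, so N ≈ 377300 × 4.3859 = 1.654809×10^6.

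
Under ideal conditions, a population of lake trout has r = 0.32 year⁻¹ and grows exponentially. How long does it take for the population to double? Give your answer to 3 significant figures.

2.17 years

Doubling time t_d = ln(2)/r = 0.6931/0.32 = 2.1661.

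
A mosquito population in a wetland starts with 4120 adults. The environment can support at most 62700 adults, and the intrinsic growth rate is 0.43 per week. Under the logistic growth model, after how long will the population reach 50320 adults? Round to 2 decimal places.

A = (K − N₀)/N₀ = (62700 − 4120)/4120 = 14.218.
Solve 62700/(1 + 14.218·e^(−0.43t)) = 50320: 1 + 14.218·e^(−0.43t) = 1.246, so e^(−0.43t) = 0.0173033.
−0.43·t = ln(0.0173033) = -4.0569, so t = 4.0569/0.43 = 9.4346.

9.43 weeks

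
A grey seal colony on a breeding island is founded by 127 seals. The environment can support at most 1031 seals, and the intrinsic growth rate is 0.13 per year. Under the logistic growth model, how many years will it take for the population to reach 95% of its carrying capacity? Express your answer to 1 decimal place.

37.7 years

A = (K − N₀)/N₀ = (1031 − 127)/127 = 7.1181.
Solve 1031/(1 + 7.1181·e^(−0.13t)) = 979.45: 1 + 7.1181·e^(−0.13t) = 1.0526, so e^(−0.13t) = 0.00739404.
−0.13·t = ln(0.00739404) = -4.9071, so t = 4.9071/0.13 = 37.747.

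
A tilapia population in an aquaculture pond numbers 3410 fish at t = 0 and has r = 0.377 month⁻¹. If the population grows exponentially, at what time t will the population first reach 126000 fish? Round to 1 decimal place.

9.6 months

Set N₀·e^(rt) = 126000: e^(0.377·t) = 126000/3410 = 36.95.
0.377·t = ln(36.95) = 3.6096, so t = 3.6096/0.377 = 9.5745.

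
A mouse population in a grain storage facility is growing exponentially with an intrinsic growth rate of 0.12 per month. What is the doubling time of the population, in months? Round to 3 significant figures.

5.78 months

Doubling time t_d = ln(2)/r = 0.6931/0.12 = 5.7762.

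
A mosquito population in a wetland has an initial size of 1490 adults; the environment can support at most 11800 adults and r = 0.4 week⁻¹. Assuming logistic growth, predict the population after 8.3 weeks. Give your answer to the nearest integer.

A = (K − N₀)/N₀ = (11800 − 1490)/1490 = 6.9195.
N(t) = K/(1 + A·e^(−rt)) = 11800/(1 + 6.9195×e^(−0.4×8.3)).
e^(−3.32) = 0.036153; denominator = 1 + 6.9195×0.036153 = 1.2502.
N = 11800/1.2502 = 9438.81.

9439 adults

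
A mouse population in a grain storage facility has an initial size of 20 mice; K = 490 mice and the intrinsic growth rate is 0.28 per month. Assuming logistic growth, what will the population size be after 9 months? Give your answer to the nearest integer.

A = (K − N₀)/N₀ = (490 − 20)/20 = 23.5.
N(t) = K/(1 + A·e^(−rt)) = 490/(1 + 23.5×e^(−0.28×9)).
e^(−2.52) = 0.08046; denominator = 1 + 23.5×0.08046 = 2.8908.
N = 490/2.8908 = 169.503.

170 mice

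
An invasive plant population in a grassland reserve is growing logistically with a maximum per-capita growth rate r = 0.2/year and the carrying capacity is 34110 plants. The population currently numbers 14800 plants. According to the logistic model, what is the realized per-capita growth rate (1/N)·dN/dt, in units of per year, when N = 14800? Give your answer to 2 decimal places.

0.11 per year

(1/N)·dN/dt = r(1 − N/K) = 0.2 × (1 − 14800/34110).
= 0.2 × 0.56611 = 0.11322.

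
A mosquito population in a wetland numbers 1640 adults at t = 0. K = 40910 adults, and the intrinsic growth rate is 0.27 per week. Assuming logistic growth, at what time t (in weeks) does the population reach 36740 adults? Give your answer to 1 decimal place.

A = (K − N₀)/N₀ = (40910 − 1640)/1640 = 23.945.
Solve 40910/(1 + 23.945·e^(−0.27t)) = 36740: 1 + 23.945·e^(−0.27t) = 1.1135, so e^(−0.27t) = 0.00474002.
−0.27·t = ln(0.00474002) = -5.3517, so t = 5.3517/0.27 = 19.821.

19.8 weeks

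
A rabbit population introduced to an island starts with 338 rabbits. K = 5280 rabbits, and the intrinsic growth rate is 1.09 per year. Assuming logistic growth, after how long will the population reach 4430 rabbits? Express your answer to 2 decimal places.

A = (K − N₀)/N₀ = (5280 − 338)/338 = 14.621.
Solve 5280/(1 + 14.621·e^(−1.09t)) = 4430: 1 + 14.621·e^(−1.09t) = 1.1919, so e^(−1.09t) = 0.0131229.
−1.09·t = ln(0.0131229) = -4.3334, so t = 4.3334/1.09 = 3.9756.

3.98 years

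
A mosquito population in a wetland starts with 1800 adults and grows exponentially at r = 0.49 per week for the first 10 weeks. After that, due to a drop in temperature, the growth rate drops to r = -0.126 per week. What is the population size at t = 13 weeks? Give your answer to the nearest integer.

165635 adults

Phase 1: N(10) = 1800·e^(0.49×10) = 1800·e^4.9 = 241722.
Phase 2 runs for 13 − 10 = 3 weeks at r = -0.126.
N(13) = 241722·e^(-0.126×3) = 241722·e^-0.378 = 165635.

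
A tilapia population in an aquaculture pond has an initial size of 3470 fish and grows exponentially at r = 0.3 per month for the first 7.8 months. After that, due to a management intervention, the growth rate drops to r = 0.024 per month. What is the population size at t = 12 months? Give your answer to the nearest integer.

39843 fish

Phase 1: N(7.8) = 3470·e^(0.3×7.8) = 3470·e^2.34 = 36022.9.
Phase 2 runs for 12 − 7.8 = 4.2 months at r = 0.024.
N(12) = 36022.9·e^(0.024×4.2) = 36022.9·e^0.1008 = 39843.3.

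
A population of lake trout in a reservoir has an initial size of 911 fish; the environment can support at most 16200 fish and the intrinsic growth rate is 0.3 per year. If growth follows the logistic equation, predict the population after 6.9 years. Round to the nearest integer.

5196 fish

A = (K − N₀)/N₀ = (16200 − 911)/911 = 16.783.
N(t) = K/(1 + A·e^(−rt)) = 16200/(1 + 16.783×e^(−0.3×6.9)).
e^(−2.07) = 0.12619; denominator = 1 + 16.783×0.12619 = 3.1177.
N = 16200/3.1177 = 5196.08.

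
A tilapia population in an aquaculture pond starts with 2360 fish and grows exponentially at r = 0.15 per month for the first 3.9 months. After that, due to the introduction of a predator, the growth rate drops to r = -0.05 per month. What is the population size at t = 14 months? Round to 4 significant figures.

Phase 1: N(3.9) = 2360·e^(0.15×3.9) = 2360·e^0.585 = 4236.18.
Phase 2 runs for 14 − 3.9 = 10.1 months at r = -0.05.
N(14) = 4236.18·e^(-0.05×10.1) = 4236.18·e^-0.505 = 2556.56.

2557 fish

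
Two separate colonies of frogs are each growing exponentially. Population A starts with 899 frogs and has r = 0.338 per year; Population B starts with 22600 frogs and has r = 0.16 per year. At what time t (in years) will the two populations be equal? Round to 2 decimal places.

Set 899·e^(0.338t) = 22600·e^(0.16t).
e^((0.338 − 0.16)t) = 22600/899 → e^(0.178·t) = 25.139.
0.178·t = ln(25.139) = 3.2244, so t = 3.2244/0.178 = 18.115.

18.11 years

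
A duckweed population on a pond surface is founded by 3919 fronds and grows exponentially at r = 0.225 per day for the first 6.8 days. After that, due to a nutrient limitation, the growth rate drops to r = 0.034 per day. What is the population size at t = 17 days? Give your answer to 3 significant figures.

25600 fronds

Phase 1: N(6.8) = 3919·e^(0.225×6.8) = 3919·e^1.53 = 18098.6.
Phase 2 runs for 17 − 6.8 = 10.2 days at r = 0.034.
N(17) = 18098.6·e^(0.034×10.2) = 18098.6·e^0.3468 = 25601.1.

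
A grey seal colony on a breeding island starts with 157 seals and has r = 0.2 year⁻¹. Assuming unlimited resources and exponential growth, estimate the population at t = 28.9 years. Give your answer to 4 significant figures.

50830 seals

N(t) = N₀·e^(rt) = 157 × e^(0.2×28.9) = 157 × e^5.78.
e^5.78 ≈ 323.76, so N ≈ 157 × 323.76 = 50830.2.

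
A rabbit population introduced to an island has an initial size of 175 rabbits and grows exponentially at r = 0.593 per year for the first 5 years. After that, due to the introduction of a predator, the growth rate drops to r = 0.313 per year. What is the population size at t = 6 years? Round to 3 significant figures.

Phase 1: N(5) = 175·e^(0.593×5) = 175·e^2.965 = 3394.07.
Phase 2 runs for 6 − 5 = 1 years at r = 0.313.
N(6) = 3394.07·e^(0.313×1) = 3394.07·e^0.313 = 4641.47.

4640 rabbits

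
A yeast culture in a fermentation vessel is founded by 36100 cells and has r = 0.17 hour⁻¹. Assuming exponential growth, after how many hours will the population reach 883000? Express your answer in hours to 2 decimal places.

Set N₀·e^(rt) = 883000: e^(0.17·t) = 883000/36100 = 24.46.
0.17·t = ln(24.46) = 3.197, so t = 3.197/0.17 = 18.806.

18.81 hours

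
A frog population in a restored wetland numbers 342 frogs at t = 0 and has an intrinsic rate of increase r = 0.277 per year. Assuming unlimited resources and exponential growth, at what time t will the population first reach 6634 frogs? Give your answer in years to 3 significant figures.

10.7 years

Set N₀·e^(rt) = 6634: e^(0.277·t) = 6634/342 = 19.398.
0.277·t = ln(19.398) = 2.9652, so t = 2.9652/0.277 = 10.705.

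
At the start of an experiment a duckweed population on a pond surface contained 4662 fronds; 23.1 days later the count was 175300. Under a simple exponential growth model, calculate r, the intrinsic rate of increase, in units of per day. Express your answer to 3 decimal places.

From N(t) = N₀·e^(rt): e^(r·23.1) = 175300/4662 = 37.602.
r·23.1 = ln(37.602) = 3.6271, so r = 3.6271/23.1 = 0.15702.

0.157 per day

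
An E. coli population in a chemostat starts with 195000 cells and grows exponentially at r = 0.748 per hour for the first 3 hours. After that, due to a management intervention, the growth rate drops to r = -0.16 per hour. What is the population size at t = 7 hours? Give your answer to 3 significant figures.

Phase 1: N(3) = 195000·e^(0.748×3) = 195000·e^2.244 = 1.839041×10^6.
Phase 2 runs for 7 − 3 = 4 hours at r = -0.16.
N(7) = 1.839041×10^6·e^(-0.16×4) = 1.839041×10^6·e^-0.64 = 969712.

970000 cells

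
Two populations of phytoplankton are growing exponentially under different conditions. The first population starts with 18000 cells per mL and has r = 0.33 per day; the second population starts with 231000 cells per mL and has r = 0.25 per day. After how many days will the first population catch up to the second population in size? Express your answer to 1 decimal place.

31.9 days

Set 18000·e^(0.33t) = 231000·e^(0.25t).
e^((0.33 − 0.25)t) = 231000/18000 → e^(0.08·t) = 12.833.
0.08·t = ln(12.833) = 2.552, so t = 2.552/0.08 = 31.901.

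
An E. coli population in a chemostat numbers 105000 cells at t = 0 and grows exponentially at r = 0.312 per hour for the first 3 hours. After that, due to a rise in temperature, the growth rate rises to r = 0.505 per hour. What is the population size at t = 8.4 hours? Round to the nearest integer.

4092701 cells

Phase 1: N(3) = 105000·e^(0.312×3) = 105000·e^0.936 = 267725.
Phase 2 runs for 8.4 − 3 = 5.4 hours at r = 0.505.
N(8.4) = 267725·e^(0.505×5.4) = 267725·e^2.727 = 4.092701×10^6.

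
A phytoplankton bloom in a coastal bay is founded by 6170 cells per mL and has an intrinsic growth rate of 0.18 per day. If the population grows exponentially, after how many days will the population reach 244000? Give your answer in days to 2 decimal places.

20.43 days

Set N₀·e^(rt) = 244000: e^(0.18·t) = 244000/6170 = 39.546.
0.18·t = ln(39.546) = 3.6775, so t = 3.6775/0.18 = 20.43.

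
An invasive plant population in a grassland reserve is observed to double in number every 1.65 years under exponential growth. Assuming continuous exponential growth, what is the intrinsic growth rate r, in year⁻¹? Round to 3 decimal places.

0.420 per year

r = ln(2)/t_d = 0.6931/1.65 = 0.42009.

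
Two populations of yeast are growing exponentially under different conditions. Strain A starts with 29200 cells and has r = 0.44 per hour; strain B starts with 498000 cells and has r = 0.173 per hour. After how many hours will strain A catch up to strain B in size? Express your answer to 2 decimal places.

Set 29200·e^(0.44t) = 498000·e^(0.173t).
e^((0.44 − 0.173)t) = 498000/29200 → e^(0.267·t) = 17.055.
0.267·t = ln(17.055) = 2.8364, so t = 2.8364/0.267 = 10.623.

10.62 hours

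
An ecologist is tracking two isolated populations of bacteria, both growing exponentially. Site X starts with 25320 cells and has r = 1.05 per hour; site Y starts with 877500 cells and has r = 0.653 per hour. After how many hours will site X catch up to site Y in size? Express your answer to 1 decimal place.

Set 25320·e^(1.05t) = 877500·e^(0.653t).
e^((1.05 − 0.653)t) = 877500/25320 → e^(0.397·t) = 34.656.
0.397·t = ln(34.656) = 3.5455, so t = 3.5455/0.397 = 8.9307.

8.9 hours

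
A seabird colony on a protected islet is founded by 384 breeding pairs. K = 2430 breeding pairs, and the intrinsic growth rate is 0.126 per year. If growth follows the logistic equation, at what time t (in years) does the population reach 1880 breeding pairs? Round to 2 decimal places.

23.03 years

A = (K − N₀)/N₀ = (2430 − 384)/384 = 5.3281.
Solve 2430/(1 + 5.3281·e^(−0.126t)) = 1880: 1 + 5.3281·e^(−0.126t) = 1.2926, so e^(−0.126t) = 0.0549073.
−0.126·t = ln(0.0549073) = -2.9021, so t = 2.9021/0.126 = 23.033.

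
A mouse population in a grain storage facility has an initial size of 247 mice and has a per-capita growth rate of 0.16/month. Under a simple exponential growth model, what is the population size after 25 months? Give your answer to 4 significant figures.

N(t) = N₀·e^(rt) = 247 × e^(0.16×25) = 247 × e^4.
e^4 ≈ 54.598, so N ≈ 247 × 54.598 = 13485.7.

13490 mice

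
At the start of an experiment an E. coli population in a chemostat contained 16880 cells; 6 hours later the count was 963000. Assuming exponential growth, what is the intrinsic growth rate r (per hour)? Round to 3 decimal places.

From N(t) = N₀·e^(rt): e^(r·6) = 963000/16880 = 57.05.
r·6 = ln(57.05) = 4.0439, so r = 4.0439/6 = 0.67399.

0.674 per hour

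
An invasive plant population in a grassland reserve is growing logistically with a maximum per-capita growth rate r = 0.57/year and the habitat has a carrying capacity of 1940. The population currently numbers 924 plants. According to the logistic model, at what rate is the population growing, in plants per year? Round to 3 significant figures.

276 plants per year

dN/dt = rN(1 − N/K) = 0.57 × 924 × (1 − 924/1940).
1 − 924/1940 = 0.52371; dN/dt = 0.57 × 924 × 0.52371 = 275.83.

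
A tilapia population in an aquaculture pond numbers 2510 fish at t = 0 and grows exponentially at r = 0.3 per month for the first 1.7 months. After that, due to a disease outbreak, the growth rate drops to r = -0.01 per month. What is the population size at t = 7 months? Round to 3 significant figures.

Phase 1: N(1.7) = 2510·e^(0.3×1.7) = 2510·e^0.51 = 4179.88.
Phase 2 runs for 7 − 1.7 = 5.3 months at r = -0.01.
N(7) = 4179.88·e^(-0.01×5.3) = 4179.88·e^-0.053 = 3964.12.

3960 fish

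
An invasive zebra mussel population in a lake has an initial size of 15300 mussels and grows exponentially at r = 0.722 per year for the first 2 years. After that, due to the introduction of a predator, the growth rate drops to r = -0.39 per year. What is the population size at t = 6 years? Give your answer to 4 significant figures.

Phase 1: N(2) = 15300·e^(0.722×2) = 15300·e^1.444 = 64835.5.
Phase 2 runs for 6 − 2 = 4 years at r = -0.39.
N(6) = 64835.5·e^(-0.39×4) = 64835.5·e^-1.56 = 13624.3.

13620 mussels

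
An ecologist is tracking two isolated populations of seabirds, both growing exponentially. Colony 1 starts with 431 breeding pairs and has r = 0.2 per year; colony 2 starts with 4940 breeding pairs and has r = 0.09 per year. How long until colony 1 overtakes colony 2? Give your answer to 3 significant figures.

Set 431·e^(0.2t) = 4940·e^(0.09t).
e^((0.2 − 0.09)t) = 4940/431 → e^(0.11·t) = 11.462.
0.11·t = ln(11.462) = 2.439, so t = 2.439/0.11 = 22.173.

22.2 years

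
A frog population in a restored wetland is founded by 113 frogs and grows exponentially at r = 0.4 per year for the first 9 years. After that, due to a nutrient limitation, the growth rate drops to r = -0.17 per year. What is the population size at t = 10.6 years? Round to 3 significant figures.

3150 frogs

Phase 1: N(9) = 113·e^(0.4×9) = 113·e^3.6 = 4135.6.
Phase 2 runs for 10.6 − 9 = 1.6 years at r = -0.17.
N(10.6) = 4135.6·e^(-0.17×1.6) = 4135.6·e^-0.272 = 3150.72.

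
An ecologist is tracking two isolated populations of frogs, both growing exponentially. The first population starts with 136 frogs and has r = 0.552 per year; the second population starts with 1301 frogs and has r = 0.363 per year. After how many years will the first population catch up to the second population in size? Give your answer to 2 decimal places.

Set 136·e^(0.552t) = 1301·e^(0.363t).
e^((0.552 − 0.363)t) = 1301/136 → e^(0.189·t) = 9.5662.
0.189·t = ln(9.5662) = 2.2582, so t = 2.2582/0.189 = 11.948.

11.95 years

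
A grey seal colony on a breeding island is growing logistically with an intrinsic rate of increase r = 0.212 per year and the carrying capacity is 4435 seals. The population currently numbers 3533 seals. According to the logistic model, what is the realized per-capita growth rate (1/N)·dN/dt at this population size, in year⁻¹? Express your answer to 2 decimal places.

0.04 per year

(1/N)·dN/dt = r(1 − N/K) = 0.212 × (1 − 3533/4435).
= 0.212 × 0.20338 = 0.043117.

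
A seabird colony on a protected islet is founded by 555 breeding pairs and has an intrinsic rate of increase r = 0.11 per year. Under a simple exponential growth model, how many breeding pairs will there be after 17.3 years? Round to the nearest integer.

N(t) = N₀·e^(rt) = 555 × e^(0.11×17.3) = 555 × e^1.903.
e^1.903 ≈ 6.706, so N ≈ 555 × 6.706 = 3721.82.

3722 breeding pairs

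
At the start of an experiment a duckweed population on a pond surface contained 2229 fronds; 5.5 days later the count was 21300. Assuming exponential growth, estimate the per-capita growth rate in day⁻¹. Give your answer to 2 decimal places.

0.41 per day

From N(t) = N₀·e^(rt): e^(r·5.5) = 21300/2229 = 9.5559.
r·5.5 = ln(9.5559) = 2.2572, so r = 2.2572/5.5 = 0.41039.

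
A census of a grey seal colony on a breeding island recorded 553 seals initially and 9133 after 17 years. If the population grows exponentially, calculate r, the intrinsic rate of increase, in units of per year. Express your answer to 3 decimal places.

0.165 per year

From N(t) = N₀·e^(rt): e^(r·17) = 9133/553 = 16.515.
r·17 = ln(16.515) = 2.8043, so r = 2.8043/17 = 0.16496.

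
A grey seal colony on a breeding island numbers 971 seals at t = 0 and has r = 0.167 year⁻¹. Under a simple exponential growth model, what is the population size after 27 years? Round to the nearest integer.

N(t) = N₀·e^(rt) = 971 × e^(0.167×27) = 971 × e^4.509.
e^4.509 ≈ 90.831, so N ≈ 971 × 90.831 = 88196.8.

88197 seals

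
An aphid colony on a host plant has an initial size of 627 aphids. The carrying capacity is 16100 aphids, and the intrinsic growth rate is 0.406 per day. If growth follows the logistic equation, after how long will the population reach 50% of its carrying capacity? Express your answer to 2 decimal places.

A = (K − N₀)/N₀ = (16100 − 627)/627 = 24.678.
Solve 16100/(1 + 24.678·e^(−0.406t)) = 8050: 1 + 24.678·e^(−0.406t) = 2, so e^(−0.406t) = 0.0405222.
−0.406·t = ln(0.0405222) = -3.2059, so t = 3.2059/0.406 = 7.8963.

7.90 days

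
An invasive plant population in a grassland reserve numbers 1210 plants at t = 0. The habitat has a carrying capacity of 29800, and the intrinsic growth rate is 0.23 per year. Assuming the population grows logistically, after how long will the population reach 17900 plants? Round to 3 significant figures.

15.5 years

A = (K − N₀)/N₀ = (29800 − 1210)/1210 = 23.628.
Solve 29800/(1 + 23.628·e^(−0.23t)) = 17900: 1 + 23.628·e^(−0.23t) = 1.6648, so e^(−0.23t) = 0.0281362.
−0.23·t = ln(0.0281362) = -3.5707, so t = 3.5707/0.23 = 15.525.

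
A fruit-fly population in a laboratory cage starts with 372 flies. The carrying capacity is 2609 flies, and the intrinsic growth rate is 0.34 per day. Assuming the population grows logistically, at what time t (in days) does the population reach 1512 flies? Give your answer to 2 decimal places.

6.22 days

A = (K − N₀)/N₀ = (2609 − 372)/372 = 6.0134.
Solve 2609/(1 + 6.0134·e^(−0.34t)) = 1512: 1 + 6.0134·e^(−0.34t) = 1.7255, so e^(−0.34t) = 0.120651.
−0.34·t = ln(0.120651) = -2.1149, so t = 2.1149/0.34 = 6.2202.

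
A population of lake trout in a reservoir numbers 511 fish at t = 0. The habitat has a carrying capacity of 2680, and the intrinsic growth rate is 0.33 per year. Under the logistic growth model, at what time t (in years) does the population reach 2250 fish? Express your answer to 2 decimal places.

A = (K − N₀)/N₀ = (2680 − 511)/511 = 4.2446.
Solve 2680/(1 + 4.2446·e^(−0.33t)) = 2250: 1 + 4.2446·e^(−0.33t) = 1.1911, so e^(−0.33t) = 0.0450243.
−0.33·t = ln(0.0450243) = -3.1006, so t = 3.1006/0.33 = 9.3956.

9.40 years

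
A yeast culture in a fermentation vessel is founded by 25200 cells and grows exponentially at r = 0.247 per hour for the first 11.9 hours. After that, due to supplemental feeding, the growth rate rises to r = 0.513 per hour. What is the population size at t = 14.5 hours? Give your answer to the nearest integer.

1807941 cells

Phase 1: N(11.9) = 25200·e^(0.247×11.9) = 25200·e^2.939 = 476346.
Phase 2 runs for 14.5 − 11.9 = 2.6 hours at r = 0.513.
N(14.5) = 476346·e^(0.513×2.6) = 476346·e^1.334 = 1.807941×10^6.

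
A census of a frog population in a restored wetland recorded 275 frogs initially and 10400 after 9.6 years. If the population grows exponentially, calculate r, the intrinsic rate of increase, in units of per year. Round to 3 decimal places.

0.378 per year

From N(t) = N₀·e^(rt): e^(r·9.6) = 10400/275 = 37.818.
r·9.6 = ln(37.818) = 3.6328, so r = 3.6328/9.6 = 0.37842.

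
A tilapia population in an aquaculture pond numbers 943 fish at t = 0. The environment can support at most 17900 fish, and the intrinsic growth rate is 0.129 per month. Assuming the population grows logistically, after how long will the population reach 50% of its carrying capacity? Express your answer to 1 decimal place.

A = (K − N₀)/N₀ = (17900 − 943)/943 = 17.982.
Solve 17900/(1 + 17.982·e^(−0.129t)) = 8950: 1 + 17.982·e^(−0.129t) = 2, so e^(−0.129t) = 0.0556113.
−0.129·t = ln(0.0556113) = -2.8894, so t = 2.8894/0.129 = 22.398.

22.4 months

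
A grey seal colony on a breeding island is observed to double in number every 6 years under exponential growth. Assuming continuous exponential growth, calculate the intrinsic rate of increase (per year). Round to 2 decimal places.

0.12 per year

r = ln(2)/t_d = 0.6931/6 = 0.11552.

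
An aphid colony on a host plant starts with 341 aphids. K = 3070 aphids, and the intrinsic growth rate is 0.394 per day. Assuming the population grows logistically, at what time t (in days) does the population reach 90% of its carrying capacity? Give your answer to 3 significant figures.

A = (K − N₀)/N₀ = (3070 − 341)/341 = 8.0029.
Solve 3070/(1 + 8.0029·e^(−0.394t)) = 2763: 1 + 8.0029·e^(−0.394t) = 1.1111, so e^(−0.394t) = 0.0138838.
−0.394·t = ln(0.0138838) = -4.277, so t = 4.277/0.394 = 10.855.

10.9 days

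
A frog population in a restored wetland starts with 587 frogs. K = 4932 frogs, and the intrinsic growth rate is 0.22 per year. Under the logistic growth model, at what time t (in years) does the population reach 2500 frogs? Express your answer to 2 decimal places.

9.22 years

A = (K − N₀)/N₀ = (4932 − 587)/587 = 7.402.
Solve 4932/(1 + 7.402·e^(−0.22t)) = 2500: 1 + 7.402·e^(−0.22t) = 1.9728, so e^(−0.22t) = 0.131423.
−0.22·t = ln(0.131423) = -2.0293, so t = 2.0293/0.22 = 9.2242.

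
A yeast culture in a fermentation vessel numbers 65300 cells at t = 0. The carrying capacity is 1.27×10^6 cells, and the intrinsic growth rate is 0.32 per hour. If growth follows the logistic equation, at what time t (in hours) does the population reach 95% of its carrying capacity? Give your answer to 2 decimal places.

A = (K − N₀)/N₀ = (1.27×10^6 − 65300)/65300 = 18.449.
Solve 1.27×10^6/(1 + 18.449·e^(−0.32t)) = 1.2065×10^6: 1 + 18.449·e^(−0.32t) = 1.0526, so e^(−0.32t) = 0.00285286.
−0.32·t = ln(0.00285286) = -5.8594, so t = 5.8594/0.32 = 18.311.

18.31 hours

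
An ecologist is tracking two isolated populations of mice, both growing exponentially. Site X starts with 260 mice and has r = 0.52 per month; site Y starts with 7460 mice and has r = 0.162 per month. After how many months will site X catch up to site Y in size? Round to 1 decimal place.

9.4 months

Set 260·e^(0.52t) = 7460·e^(0.162t).
e^((0.52 − 0.162)t) = 7460/260 → e^(0.358·t) = 28.692.
0.358·t = ln(28.692) = 3.3566, so t = 3.3566/0.358 = 9.3761.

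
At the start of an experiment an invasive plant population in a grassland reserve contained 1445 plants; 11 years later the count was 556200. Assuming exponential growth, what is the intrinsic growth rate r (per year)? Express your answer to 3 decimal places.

From N(t) = N₀·e^(rt): e^(r·11) = 556200/1445 = 384.91.
r·11 = ln(384.91) = 5.953, so r = 5.953/11 = 0.54118.

0.541 per year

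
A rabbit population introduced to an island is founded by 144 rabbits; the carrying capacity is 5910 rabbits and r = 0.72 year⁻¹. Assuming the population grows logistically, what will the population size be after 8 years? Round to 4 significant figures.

5248 rabbits

A = (K − N₀)/N₀ = (5910 − 144)/144 = 40.042.
N(t) = K/(1 + A·e^(−rt)) = 5910/(1 + 40.042×e^(−0.72×8)).
e^(−5.76) = 0.0031511; denominator = 1 + 40.042×0.0031511 = 1.1262.
N = 5910/1.1262 = 5247.85.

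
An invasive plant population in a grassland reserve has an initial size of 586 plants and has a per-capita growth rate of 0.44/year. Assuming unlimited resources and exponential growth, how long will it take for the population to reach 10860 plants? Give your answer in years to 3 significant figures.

6.64 years

Set N₀·e^(rt) = 10860: e^(0.44·t) = 10860/586 = 18.532.
0.44·t = ln(18.532) = 2.9195, so t = 2.9195/0.44 = 6.6353.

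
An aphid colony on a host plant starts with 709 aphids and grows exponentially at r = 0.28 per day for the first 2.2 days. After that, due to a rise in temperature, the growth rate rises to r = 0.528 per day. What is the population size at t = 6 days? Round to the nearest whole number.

Phase 1: N(2.2) = 709·e^(0.28×2.2) = 709·e^0.616 = 1312.72.
Phase 2 runs for 6 − 2.2 = 3.8 days at r = 0.528.
N(6) = 1312.72·e^(0.528×3.8) = 1312.72·e^2.006 = 9762.03.

9762 aphids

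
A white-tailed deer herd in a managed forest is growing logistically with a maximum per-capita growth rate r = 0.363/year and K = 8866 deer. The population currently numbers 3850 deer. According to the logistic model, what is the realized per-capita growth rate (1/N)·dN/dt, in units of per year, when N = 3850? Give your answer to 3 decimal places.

0.205 per year

(1/N)·dN/dt = r(1 − N/K) = 0.363 × (1 − 3850/8866).
= 0.363 × 0.56576 = 0.20537.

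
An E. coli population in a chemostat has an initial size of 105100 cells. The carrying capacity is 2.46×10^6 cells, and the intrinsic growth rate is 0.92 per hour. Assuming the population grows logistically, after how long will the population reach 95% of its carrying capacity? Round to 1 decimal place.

6.6 hours

A = (K − N₀)/N₀ = (2.46×10^6 − 105100)/105100 = 22.406.
Solve 2.46×10^6/(1 + 22.406·e^(−0.92t)) = 2.337×10^6: 1 + 22.406·e^(−0.92t) = 1.0526, so e^(−0.92t) = 0.00234897.
−0.92·t = ln(0.00234897) = -6.0538, so t = 6.0538/0.92 = 6.5802.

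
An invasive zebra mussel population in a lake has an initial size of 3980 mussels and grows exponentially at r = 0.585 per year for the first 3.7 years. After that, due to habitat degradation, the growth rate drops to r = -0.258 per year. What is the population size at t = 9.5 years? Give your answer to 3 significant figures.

Phase 1: N(3.7) = 3980·e^(0.585×3.7) = 3980·e^2.164 = 34666.8.
Phase 2 runs for 9.5 − 3.7 = 5.8 years at r = -0.258.
N(9.5) = 34666.8·e^(-0.258×5.8) = 34666.8·e^-1.496 = 7763.1.

7760 mussels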